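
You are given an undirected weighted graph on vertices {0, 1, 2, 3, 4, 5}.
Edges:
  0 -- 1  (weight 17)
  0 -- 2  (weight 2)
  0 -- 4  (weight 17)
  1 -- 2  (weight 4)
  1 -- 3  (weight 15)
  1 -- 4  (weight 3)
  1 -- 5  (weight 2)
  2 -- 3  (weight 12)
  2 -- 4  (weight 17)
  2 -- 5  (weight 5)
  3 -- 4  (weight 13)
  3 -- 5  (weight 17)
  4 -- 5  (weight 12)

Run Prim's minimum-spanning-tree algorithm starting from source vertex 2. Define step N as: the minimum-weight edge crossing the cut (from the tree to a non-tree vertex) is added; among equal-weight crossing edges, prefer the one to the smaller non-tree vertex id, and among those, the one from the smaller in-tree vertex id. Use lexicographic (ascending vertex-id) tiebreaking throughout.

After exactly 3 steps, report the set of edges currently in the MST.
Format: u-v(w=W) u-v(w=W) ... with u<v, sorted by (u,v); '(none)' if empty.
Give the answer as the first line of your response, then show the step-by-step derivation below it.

0-2(w=2) 1-2(w=4) 1-5(w=2)

step 1: add edge 0-2 (w=2); MST = {0-2(w=2)}
step 2: add edge 1-2 (w=4); MST = {0-2(w=2) 1-2(w=4)}
step 3: add edge 1-5 (w=2); MST = {0-2(w=2) 1-2(w=4) 1-5(w=2)}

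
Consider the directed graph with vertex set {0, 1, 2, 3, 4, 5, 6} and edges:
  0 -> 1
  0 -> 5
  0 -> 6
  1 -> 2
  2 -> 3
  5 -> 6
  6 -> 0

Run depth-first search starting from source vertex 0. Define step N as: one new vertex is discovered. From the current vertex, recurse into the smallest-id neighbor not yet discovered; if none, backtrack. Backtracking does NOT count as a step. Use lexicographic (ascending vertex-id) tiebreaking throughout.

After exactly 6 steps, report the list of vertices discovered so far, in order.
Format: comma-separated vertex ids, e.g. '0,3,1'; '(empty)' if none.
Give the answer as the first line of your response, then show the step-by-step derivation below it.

0,1,2,3,5,6

step 1: discover 0; path=0; order=0
step 2: discover 1; path=0>1; order=0,1
step 3: discover 2; path=0>1>2; order=0,1,2
step 4: discover 3; path=0>1>2>3; order=0,1,2,3
step 5: discover 5; path=0>5; order=0,1,2,3,5
step 6: discover 6; path=0>5>6; order=0,1,2,3,5,6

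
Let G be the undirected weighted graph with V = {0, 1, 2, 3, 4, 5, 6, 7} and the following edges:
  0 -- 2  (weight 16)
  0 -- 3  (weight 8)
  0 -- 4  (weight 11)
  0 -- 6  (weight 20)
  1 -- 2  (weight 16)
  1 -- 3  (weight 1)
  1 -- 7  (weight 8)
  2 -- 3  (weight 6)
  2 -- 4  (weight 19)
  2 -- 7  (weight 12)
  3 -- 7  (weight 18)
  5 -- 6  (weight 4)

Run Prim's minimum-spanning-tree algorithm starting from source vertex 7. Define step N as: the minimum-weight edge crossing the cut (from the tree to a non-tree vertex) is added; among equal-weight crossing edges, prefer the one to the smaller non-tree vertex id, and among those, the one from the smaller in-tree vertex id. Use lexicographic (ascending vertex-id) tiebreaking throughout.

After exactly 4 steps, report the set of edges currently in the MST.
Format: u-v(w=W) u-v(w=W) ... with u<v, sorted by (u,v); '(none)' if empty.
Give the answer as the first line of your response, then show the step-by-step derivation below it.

0-3(w=8) 1-3(w=1) 1-7(w=8) 2-3(w=6)

step 1: add edge 1-7 (w=8); MST = {1-7(w=8)}
step 2: add edge 1-3 (w=1); MST = {1-3(w=1) 1-7(w=8)}
step 3: add edge 2-3 (w=6); MST = {1-3(w=1) 1-7(w=8) 2-3(w=6)}
step 4: add edge 0-3 (w=8); MST = {0-3(w=8) 1-3(w=1) 1-7(w=8) 2-3(w=6)}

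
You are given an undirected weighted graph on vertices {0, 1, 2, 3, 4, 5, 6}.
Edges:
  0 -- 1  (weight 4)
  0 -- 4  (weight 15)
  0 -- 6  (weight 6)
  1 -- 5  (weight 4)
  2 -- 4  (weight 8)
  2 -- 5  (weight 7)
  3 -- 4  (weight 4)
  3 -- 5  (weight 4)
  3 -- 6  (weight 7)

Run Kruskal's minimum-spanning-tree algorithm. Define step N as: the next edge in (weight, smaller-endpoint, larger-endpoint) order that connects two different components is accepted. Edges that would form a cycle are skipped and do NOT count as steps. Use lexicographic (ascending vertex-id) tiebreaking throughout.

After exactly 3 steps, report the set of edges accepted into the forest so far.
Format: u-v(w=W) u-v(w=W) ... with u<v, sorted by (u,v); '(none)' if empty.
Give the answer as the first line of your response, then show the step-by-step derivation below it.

0-1(w=4) 1-5(w=4) 3-4(w=4)

step 1: add edge 0-1 (w=4); MST = {0-1(w=4)}
step 2: add edge 1-5 (w=4); MST = {0-1(w=4) 1-5(w=4)}
step 3: add edge 3-4 (w=4); MST = {0-1(w=4) 1-5(w=4) 3-4(w=4)}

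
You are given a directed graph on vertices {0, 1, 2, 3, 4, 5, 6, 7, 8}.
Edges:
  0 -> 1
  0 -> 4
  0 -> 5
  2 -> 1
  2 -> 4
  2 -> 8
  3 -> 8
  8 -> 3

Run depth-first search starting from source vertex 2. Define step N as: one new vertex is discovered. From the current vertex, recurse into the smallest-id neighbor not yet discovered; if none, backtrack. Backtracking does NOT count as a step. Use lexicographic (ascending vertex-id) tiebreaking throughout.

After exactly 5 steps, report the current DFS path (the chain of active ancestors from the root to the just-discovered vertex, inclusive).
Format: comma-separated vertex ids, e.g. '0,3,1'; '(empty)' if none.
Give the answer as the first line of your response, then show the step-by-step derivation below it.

2,8,3

step 1: discover 2; path=2; order=2
step 2: discover 1; path=2>1; order=2,1
step 3: discover 4; path=2>4; order=2,1,4
step 4: discover 8; path=2>8; order=2,1,4,8
step 5: discover 3; path=2>8>3; order=2,1,4,8,3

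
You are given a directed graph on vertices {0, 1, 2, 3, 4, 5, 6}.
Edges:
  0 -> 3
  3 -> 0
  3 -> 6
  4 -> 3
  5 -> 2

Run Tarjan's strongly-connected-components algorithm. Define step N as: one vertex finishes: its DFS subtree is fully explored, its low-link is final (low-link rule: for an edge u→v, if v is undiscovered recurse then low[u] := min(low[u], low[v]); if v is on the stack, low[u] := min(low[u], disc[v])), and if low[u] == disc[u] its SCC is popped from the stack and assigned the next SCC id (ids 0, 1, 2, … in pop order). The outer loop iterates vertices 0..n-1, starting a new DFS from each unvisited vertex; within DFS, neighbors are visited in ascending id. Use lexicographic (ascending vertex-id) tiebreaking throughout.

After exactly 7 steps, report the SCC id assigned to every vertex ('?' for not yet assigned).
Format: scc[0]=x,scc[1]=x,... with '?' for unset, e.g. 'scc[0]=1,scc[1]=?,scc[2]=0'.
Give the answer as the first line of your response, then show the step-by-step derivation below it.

scc[0]=1,scc[1]=2,scc[2]=3,scc[3]=1,scc[4]=4,scc[5]=5,scc[6]=0

step 1: low=(low[0]=0,low[1]=?,low[2]=?,low[3]=0,low[4]=?,low[5]=?,low[6]=2); scc=(scc[0]=?,scc[1]=?,scc[2]=?,scc[3]=?,scc[4]=?,scc[5]=?,scc[6]=0)
step 2: low=(low[0]=0,low[1]=?,low[2]=?,low[3]=0,low[4]=?,low[5]=?,low[6]=2); scc=(scc[0]=?,scc[1]=?,scc[2]=?,scc[3]=?,scc[4]=?,scc[5]=?,scc[6]=0)
step 3: low=(low[0]=0,low[1]=?,low[2]=?,low[3]=0,low[4]=?,low[5]=?,low[6]=2); scc=(scc[0]=1,scc[1]=?,scc[2]=?,scc[3]=1,scc[4]=?,scc[5]=?,scc[6]=0)
step 4: low=(low[0]=0,low[1]=3,low[2]=?,low[3]=0,low[4]=?,low[5]=?,low[6]=2); scc=(scc[0]=1,scc[1]=2,scc[2]=?,scc[3]=1,scc[4]=?,scc[5]=?,scc[6]=0)
step 5: low=(low[0]=0,low[1]=3,low[2]=4,low[3]=0,low[4]=?,low[5]=?,low[6]=2); scc=(scc[0]=1,scc[1]=2,scc[2]=3,scc[3]=1,scc[4]=?,scc[5]=?,scc[6]=0)
step 6: low=(low[0]=0,low[1]=3,low[2]=4,low[3]=0,low[4]=5,low[5]=?,low[6]=2); scc=(scc[0]=1,scc[1]=2,scc[2]=3,scc[3]=1,scc[4]=4,scc[5]=?,scc[6]=0)
step 7: low=(low[0]=0,low[1]=3,low[2]=4,low[3]=0,low[4]=5,low[5]=6,low[6]=2); scc=(scc[0]=1,scc[1]=2,scc[2]=3,scc[3]=1,scc[4]=4,scc[5]=5,scc[6]=0)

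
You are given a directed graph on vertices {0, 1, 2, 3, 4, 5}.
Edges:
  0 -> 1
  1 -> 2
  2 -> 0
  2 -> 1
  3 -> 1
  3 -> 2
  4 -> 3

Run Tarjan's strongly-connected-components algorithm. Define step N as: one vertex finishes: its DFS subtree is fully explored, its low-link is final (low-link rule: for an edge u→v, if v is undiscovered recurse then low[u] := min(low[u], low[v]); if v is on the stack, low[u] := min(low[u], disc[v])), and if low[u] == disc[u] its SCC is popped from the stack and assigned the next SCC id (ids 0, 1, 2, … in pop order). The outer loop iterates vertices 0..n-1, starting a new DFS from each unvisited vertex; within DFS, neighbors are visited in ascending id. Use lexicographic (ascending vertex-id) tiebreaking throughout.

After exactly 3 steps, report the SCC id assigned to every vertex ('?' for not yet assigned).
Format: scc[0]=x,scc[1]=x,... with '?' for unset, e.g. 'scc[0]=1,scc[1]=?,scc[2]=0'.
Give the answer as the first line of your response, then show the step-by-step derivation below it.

scc[0]=0,scc[1]=0,scc[2]=0,scc[3]=?,scc[4]=?,scc[5]=?

step 1: low=(low[0]=0,low[1]=1,low[2]=0,low[3]=?,low[4]=?,low[5]=?); scc=(scc[0]=?,scc[1]=?,scc[2]=?,scc[3]=?,scc[4]=?,scc[5]=?)
step 2: low=(low[0]=0,low[1]=0,low[2]=0,low[3]=?,low[4]=?,low[5]=?); scc=(scc[0]=?,scc[1]=?,scc[2]=?,scc[3]=?,scc[4]=?,scc[5]=?)
step 3: low=(low[0]=0,low[1]=0,low[2]=0,low[3]=?,low[4]=?,low[5]=?); scc=(scc[0]=0,scc[1]=0,scc[2]=0,scc[3]=?,scc[4]=?,scc[5]=?)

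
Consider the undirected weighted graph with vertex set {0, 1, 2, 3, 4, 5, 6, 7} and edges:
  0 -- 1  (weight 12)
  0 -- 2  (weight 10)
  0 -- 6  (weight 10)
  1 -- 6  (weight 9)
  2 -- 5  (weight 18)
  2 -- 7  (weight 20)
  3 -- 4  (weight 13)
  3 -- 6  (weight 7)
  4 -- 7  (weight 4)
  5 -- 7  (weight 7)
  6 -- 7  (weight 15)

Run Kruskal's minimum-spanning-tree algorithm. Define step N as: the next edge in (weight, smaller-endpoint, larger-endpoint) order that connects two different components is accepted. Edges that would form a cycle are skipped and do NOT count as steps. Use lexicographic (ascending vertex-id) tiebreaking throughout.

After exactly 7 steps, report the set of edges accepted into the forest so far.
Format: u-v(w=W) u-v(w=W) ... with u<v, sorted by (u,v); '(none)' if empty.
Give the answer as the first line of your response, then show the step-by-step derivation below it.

0-2(w=10) 0-6(w=10) 1-6(w=9) 3-4(w=13) 3-6(w=7) 4-7(w=4) 5-7(w=7)

step 1: add edge 4-7 (w=4); MST = {4-7(w=4)}
step 2: add edge 3-6 (w=7); MST = {3-6(w=7) 4-7(w=4)}
step 3: add edge 5-7 (w=7); MST = {3-6(w=7) 4-7(w=4) 5-7(w=7)}
step 4: add edge 1-6 (w=9); MST = {1-6(w=9) 3-6(w=7) 4-7(w=4) 5-7(w=7)}
step 5: add edge 0-2 (w=10); MST = {0-2(w=10) 1-6(w=9) 3-6(w=7) 4-7(w=4) 5-7(w=7)}
step 6: add edge 0-6 (w=10); MST = {0-2(w=10) 0-6(w=10) 1-6(w=9) 3-6(w=7) 4-7(w=4) 5-7(w=7)}
step 7: add edge 3-4 (w=13); MST = {0-2(w=10) 0-6(w=10) 1-6(w=9) 3-4(w=13) 3-6(w=7) 4-7(w=4) 5-7(w=7)}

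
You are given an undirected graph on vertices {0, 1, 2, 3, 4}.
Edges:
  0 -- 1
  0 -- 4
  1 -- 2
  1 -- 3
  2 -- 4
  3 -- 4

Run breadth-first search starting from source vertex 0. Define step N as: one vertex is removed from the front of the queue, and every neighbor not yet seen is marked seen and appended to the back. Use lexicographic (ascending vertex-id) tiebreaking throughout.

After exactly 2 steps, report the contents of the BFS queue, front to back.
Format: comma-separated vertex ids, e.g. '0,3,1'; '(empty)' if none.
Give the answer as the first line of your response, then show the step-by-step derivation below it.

4,2,3

step 1: dequeue 0; queue=[1,4]; order=0
step 2: dequeue 1; queue=[4,2,3]; order=0,1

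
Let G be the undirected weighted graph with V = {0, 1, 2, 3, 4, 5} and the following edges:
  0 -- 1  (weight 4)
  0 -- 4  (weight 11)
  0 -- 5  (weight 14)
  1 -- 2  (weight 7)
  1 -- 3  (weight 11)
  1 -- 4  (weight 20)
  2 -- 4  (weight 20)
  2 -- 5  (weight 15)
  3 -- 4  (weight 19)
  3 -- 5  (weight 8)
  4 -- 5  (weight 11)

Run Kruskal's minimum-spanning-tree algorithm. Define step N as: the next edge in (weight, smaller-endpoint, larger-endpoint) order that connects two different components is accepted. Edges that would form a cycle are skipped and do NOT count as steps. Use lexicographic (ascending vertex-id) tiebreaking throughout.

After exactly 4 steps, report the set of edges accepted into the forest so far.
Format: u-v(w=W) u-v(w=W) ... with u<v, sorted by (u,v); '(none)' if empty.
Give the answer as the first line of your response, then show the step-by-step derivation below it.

0-1(w=4) 0-4(w=11) 1-2(w=7) 3-5(w=8)

step 1: add edge 0-1 (w=4); MST = {0-1(w=4)}
step 2: add edge 1-2 (w=7); MST = {0-1(w=4) 1-2(w=7)}
step 3: add edge 3-5 (w=8); MST = {0-1(w=4) 1-2(w=7) 3-5(w=8)}
step 4: add edge 0-4 (w=11); MST = {0-1(w=4) 0-4(w=11) 1-2(w=7) 3-5(w=8)}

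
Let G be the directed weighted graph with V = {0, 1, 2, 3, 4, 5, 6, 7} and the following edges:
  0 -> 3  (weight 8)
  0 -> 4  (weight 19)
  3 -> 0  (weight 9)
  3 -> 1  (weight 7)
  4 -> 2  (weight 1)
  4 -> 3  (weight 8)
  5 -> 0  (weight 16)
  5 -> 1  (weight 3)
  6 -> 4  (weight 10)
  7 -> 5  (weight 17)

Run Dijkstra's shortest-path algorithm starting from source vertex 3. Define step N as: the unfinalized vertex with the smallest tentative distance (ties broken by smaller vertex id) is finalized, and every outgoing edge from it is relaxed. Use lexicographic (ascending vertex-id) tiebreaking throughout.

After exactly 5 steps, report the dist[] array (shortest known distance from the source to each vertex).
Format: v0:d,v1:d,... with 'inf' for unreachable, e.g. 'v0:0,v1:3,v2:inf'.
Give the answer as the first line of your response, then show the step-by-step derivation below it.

v0:9,v1:7,v2:29,v3:0,v4:28,v5:inf,v6:inf,v7:inf

step 1: dist = v0:9,v1:7,v2:inf,v3:0,v4:inf,v5:inf,v6:inf,v7:inf
step 2: dist = v0:9,v1:7,v2:inf,v3:0,v4:inf,v5:inf,v6:inf,v7:inf
step 3: dist = v0:9,v1:7,v2:inf,v3:0,v4:28,v5:inf,v6:inf,v7:inf
step 4: dist = v0:9,v1:7,v2:29,v3:0,v4:28,v5:inf,v6:inf,v7:inf
step 5: dist = v0:9,v1:7,v2:29,v3:0,v4:28,v5:inf,v6:inf,v7:inf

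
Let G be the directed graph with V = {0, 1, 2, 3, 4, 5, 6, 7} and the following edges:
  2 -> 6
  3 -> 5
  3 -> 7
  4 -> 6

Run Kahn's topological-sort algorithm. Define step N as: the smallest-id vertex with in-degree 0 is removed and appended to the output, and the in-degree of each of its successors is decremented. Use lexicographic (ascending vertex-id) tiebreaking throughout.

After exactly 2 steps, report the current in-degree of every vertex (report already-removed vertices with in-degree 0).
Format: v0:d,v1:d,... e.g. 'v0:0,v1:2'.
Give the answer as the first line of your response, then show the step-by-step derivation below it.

v0:0,v1:0,v2:0,v3:0,v4:0,v5:1,v6:2,v7:1

step 1: output 0; order=[0]; indeg=(0,0,0,0,0,1,2,1)
step 2: output 1; order=[0,1]; indeg=(0,0,0,0,0,1,2,1)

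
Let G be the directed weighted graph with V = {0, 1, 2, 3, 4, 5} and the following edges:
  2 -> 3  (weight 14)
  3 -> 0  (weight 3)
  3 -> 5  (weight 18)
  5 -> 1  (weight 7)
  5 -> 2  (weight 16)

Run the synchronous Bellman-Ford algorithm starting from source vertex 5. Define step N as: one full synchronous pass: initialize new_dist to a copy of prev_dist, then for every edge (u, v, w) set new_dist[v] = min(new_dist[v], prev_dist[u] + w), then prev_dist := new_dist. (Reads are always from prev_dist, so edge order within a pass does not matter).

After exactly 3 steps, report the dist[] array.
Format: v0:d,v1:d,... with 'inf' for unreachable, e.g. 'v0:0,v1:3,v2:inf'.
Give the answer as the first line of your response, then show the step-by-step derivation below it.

v0:33,v1:7,v2:16,v3:30,v4:inf,v5:0

step 1: dist = v0:inf,v1:7,v2:16,v3:inf,v4:inf,v5:0
step 2: dist = v0:inf,v1:7,v2:16,v3:30,v4:inf,v5:0
step 3: dist = v0:33,v1:7,v2:16,v3:30,v4:inf,v5:0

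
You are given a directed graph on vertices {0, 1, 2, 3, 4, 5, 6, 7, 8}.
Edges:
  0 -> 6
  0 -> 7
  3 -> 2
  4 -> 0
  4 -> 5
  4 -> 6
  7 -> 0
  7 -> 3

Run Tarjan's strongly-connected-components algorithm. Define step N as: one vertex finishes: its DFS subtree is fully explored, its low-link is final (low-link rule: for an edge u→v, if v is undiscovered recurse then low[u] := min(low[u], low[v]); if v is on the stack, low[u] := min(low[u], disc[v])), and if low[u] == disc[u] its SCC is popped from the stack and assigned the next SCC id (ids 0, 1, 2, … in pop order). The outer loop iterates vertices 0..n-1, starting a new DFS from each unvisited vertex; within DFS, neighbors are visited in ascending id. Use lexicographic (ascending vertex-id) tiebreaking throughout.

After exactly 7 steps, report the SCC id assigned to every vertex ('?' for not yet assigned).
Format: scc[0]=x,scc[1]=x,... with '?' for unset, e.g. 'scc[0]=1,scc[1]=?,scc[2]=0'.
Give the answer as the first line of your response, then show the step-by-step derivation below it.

scc[0]=3,scc[1]=4,scc[2]=1,scc[3]=2,scc[4]=?,scc[5]=5,scc[6]=0,scc[7]=3,scc[8]=?

step 1: low=(low[0]=0,low[1]=?,low[2]=?,low[3]=?,low[4]=?,low[5]=?,low[6]=1,low[7]=?,low[8]=?); scc=(scc[0]=?,scc[1]=?,scc[2]=?,scc[3]=?,scc[4]=?,scc[5]=?,scc[6]=0,scc[7]=?,scc[8]=?)
step 2: low=(low[0]=0,low[1]=?,low[2]=4,low[3]=3,low[4]=?,low[5]=?,low[6]=1,low[7]=0,low[8]=?); scc=(scc[0]=?,scc[1]=?,scc[2]=1,scc[3]=?,scc[4]=?,scc[5]=?,scc[6]=0,scc[7]=?,scc[8]=?)
step 3: low=(low[0]=0,low[1]=?,low[2]=4,low[3]=3,low[4]=?,low[5]=?,low[6]=1,low[7]=0,low[8]=?); scc=(scc[0]=?,scc[1]=?,scc[2]=1,scc[3]=2,scc[4]=?,scc[5]=?,scc[6]=0,scc[7]=?,scc[8]=?)
step 4: low=(low[0]=0,low[1]=?,low[2]=4,low[3]=3,low[4]=?,low[5]=?,low[6]=1,low[7]=0,low[8]=?); scc=(scc[0]=?,scc[1]=?,scc[2]=1,scc[3]=2,scc[4]=?,scc[5]=?,scc[6]=0,scc[7]=?,scc[8]=?)
step 5: low=(low[0]=0,low[1]=?,low[2]=4,low[3]=3,low[4]=?,low[5]=?,low[6]=1,low[7]=0,low[8]=?); scc=(scc[0]=3,scc[1]=?,scc[2]=1,scc[3]=2,scc[4]=?,scc[5]=?,scc[6]=0,scc[7]=3,scc[8]=?)
step 6: low=(low[0]=0,low[1]=5,low[2]=4,low[3]=3,low[4]=?,low[5]=?,low[6]=1,low[7]=0,low[8]=?); scc=(scc[0]=3,scc[1]=4,scc[2]=1,scc[3]=2,scc[4]=?,scc[5]=?,scc[6]=0,scc[7]=3,scc[8]=?)
step 7: low=(low[0]=0,low[1]=5,low[2]=4,low[3]=3,low[4]=6,low[5]=7,low[6]=1,low[7]=0,low[8]=?); scc=(scc[0]=3,scc[1]=4,scc[2]=1,scc[3]=2,scc[4]=?,scc[5]=5,scc[6]=0,scc[7]=3,scc[8]=?)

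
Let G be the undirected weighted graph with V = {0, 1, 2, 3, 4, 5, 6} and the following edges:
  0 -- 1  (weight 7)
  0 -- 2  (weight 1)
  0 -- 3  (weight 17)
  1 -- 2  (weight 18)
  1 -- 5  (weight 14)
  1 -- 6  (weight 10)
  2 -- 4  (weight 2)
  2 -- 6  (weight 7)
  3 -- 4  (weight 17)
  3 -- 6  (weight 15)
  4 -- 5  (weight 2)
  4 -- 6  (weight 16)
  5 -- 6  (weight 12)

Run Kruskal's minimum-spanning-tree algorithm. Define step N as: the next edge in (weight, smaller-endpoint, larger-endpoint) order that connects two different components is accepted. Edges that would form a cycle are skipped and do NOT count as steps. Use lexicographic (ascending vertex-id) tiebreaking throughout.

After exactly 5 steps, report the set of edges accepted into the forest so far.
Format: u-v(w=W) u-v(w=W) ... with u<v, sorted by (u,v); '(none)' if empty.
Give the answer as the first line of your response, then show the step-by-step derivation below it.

0-1(w=7) 0-2(w=1) 2-4(w=2) 2-6(w=7) 4-5(w=2)

step 1: add edge 0-2 (w=1); MST = {0-2(w=1)}
step 2: add edge 2-4 (w=2); MST = {0-2(w=1) 2-4(w=2)}
step 3: add edge 4-5 (w=2); MST = {0-2(w=1) 2-4(w=2) 4-5(w=2)}
step 4: add edge 0-1 (w=7); MST = {0-1(w=7) 0-2(w=1) 2-4(w=2) 4-5(w=2)}
step 5: add edge 2-6 (w=7); MST = {0-1(w=7) 0-2(w=1) 2-4(w=2) 2-6(w=7) 4-5(w=2)}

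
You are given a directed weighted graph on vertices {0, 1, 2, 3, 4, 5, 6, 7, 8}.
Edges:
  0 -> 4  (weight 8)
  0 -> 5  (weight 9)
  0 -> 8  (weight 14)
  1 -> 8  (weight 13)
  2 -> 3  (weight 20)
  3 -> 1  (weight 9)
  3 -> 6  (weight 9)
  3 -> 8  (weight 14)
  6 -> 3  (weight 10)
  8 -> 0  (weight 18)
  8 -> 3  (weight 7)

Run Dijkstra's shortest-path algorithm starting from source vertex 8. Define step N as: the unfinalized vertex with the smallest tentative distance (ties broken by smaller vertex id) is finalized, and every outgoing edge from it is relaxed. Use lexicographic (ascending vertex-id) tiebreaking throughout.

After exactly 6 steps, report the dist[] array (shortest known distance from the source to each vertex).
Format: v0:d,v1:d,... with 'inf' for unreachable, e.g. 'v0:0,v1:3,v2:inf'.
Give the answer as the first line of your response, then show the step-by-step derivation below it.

v0:18,v1:16,v2:inf,v3:7,v4:26,v5:27,v6:16,v7:inf,v8:0

step 1: dist = v0:18,v1:inf,v2:inf,v3:7,v4:inf,v5:inf,v6:inf,v7:inf,v8:0
step 2: dist = v0:18,v1:16,v2:inf,v3:7,v4:inf,v5:inf,v6:16,v7:inf,v8:0
step 3: dist = v0:18,v1:16,v2:inf,v3:7,v4:inf,v5:inf,v6:16,v7:inf,v8:0
step 4: dist = v0:18,v1:16,v2:inf,v3:7,v4:inf,v5:inf,v6:16,v7:inf,v8:0
step 5: dist = v0:18,v1:16,v2:inf,v3:7,v4:26,v5:27,v6:16,v7:inf,v8:0
step 6: dist = v0:18,v1:16,v2:inf,v3:7,v4:26,v5:27,v6:16,v7:inf,v8:0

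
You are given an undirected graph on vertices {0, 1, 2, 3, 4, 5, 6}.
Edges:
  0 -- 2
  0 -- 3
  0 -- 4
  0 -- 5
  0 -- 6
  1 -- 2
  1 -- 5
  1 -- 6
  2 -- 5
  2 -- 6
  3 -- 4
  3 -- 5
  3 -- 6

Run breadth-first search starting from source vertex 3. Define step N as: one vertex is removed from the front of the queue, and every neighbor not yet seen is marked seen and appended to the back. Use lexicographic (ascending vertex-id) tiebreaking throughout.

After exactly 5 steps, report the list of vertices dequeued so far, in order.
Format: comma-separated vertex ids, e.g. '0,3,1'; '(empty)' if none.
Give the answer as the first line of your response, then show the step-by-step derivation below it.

3,0,4,5,6

step 1: dequeue 3; queue=[0,4,5,6]; order=3
step 2: dequeue 0; queue=[4,5,6,2]; order=3,0
step 3: dequeue 4; queue=[5,6,2]; order=3,0,4
step 4: dequeue 5; queue=[6,2,1]; order=3,0,4,5
step 5: dequeue 6; queue=[2,1]; order=3,0,4,5,6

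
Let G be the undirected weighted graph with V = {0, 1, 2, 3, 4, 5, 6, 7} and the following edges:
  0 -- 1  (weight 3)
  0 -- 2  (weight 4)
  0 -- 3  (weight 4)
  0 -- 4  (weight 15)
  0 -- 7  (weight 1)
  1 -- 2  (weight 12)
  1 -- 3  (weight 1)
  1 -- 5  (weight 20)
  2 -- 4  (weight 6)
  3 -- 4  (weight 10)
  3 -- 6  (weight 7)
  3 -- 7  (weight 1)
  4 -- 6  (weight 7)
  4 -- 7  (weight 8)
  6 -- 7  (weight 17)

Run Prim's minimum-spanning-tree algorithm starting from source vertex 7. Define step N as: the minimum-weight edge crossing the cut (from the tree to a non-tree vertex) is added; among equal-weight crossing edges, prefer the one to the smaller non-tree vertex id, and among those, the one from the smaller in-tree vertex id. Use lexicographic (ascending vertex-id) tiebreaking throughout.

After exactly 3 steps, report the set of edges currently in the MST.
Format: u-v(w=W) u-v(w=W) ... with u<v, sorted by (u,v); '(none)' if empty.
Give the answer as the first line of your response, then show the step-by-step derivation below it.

0-7(w=1) 1-3(w=1) 3-7(w=1)

step 1: add edge 0-7 (w=1); MST = {0-7(w=1)}
step 2: add edge 3-7 (w=1); MST = {0-7(w=1) 3-7(w=1)}
step 3: add edge 1-3 (w=1); MST = {0-7(w=1) 1-3(w=1) 3-7(w=1)}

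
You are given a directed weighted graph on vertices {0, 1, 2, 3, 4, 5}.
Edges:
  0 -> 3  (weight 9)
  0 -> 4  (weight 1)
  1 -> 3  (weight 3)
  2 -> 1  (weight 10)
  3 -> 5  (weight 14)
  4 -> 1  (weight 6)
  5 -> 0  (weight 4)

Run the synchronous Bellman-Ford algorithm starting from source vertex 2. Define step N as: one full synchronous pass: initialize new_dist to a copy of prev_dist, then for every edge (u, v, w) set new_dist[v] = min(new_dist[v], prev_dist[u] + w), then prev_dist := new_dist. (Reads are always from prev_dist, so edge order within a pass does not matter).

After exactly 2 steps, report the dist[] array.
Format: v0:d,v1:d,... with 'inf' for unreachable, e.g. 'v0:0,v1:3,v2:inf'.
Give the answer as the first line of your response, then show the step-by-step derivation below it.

v0:inf,v1:10,v2:0,v3:13,v4:inf,v5:inf

step 1: dist = v0:inf,v1:10,v2:0,v3:inf,v4:inf,v5:inf
step 2: dist = v0:inf,v1:10,v2:0,v3:13,v4:inf,v5:inf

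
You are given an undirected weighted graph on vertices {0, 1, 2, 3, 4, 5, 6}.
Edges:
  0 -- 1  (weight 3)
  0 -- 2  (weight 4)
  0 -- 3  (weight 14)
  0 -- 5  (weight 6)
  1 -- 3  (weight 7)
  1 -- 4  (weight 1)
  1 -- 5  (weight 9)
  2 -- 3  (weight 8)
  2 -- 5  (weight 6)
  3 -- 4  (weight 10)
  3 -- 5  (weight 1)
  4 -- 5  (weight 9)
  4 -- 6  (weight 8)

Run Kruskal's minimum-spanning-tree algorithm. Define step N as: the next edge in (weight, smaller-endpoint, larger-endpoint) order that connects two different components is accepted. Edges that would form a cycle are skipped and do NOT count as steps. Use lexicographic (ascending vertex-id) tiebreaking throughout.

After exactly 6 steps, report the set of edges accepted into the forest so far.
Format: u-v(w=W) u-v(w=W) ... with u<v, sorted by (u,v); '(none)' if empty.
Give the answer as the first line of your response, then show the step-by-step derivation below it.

0-1(w=3) 0-2(w=4) 0-5(w=6) 1-4(w=1) 3-5(w=1) 4-6(w=8)

step 1: add edge 1-4 (w=1); MST = {1-4(w=1)}
step 2: add edge 3-5 (w=1); MST = {1-4(w=1) 3-5(w=1)}
step 3: add edge 0-1 (w=3); MST = {0-1(w=3) 1-4(w=1) 3-5(w=1)}
step 4: add edge 0-2 (w=4); MST = {0-1(w=3) 0-2(w=4) 1-4(w=1) 3-5(w=1)}
step 5: add edge 0-5 (w=6); MST = {0-1(w=3) 0-2(w=4) 0-5(w=6) 1-4(w=1) 3-5(w=1)}
step 6: add edge 4-6 (w=8); MST = {0-1(w=3) 0-2(w=4) 0-5(w=6) 1-4(w=1) 3-5(w=1) 4-6(w=8)}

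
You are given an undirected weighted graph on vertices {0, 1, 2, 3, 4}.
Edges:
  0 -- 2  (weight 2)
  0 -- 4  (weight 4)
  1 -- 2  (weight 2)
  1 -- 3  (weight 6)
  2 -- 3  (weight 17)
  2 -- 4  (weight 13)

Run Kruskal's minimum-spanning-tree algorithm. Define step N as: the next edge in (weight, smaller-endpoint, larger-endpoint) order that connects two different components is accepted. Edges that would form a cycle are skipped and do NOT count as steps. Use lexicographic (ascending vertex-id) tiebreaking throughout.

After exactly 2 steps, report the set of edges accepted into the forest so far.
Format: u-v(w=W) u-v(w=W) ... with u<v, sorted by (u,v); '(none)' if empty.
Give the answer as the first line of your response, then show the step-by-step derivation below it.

0-2(w=2) 1-2(w=2)

step 1: add edge 0-2 (w=2); MST = {0-2(w=2)}
step 2: add edge 1-2 (w=2); MST = {0-2(w=2) 1-2(w=2)}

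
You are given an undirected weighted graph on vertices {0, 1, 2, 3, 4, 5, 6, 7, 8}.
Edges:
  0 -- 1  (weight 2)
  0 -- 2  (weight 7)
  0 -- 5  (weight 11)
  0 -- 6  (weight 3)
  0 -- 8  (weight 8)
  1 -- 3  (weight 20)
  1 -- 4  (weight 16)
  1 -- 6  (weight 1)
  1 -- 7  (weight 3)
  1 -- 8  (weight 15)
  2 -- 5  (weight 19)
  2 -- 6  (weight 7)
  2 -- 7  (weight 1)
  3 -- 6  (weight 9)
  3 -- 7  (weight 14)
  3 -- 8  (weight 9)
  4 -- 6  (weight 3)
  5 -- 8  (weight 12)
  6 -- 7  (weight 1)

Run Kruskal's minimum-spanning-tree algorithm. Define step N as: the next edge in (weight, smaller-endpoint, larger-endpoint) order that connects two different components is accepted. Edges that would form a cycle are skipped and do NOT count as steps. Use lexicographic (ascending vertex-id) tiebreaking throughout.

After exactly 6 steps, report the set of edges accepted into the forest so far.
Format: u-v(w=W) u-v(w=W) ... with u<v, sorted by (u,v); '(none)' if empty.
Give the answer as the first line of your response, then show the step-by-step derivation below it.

0-1(w=2) 0-8(w=8) 1-6(w=1) 2-7(w=1) 4-6(w=3) 6-7(w=1)

step 1: add edge 1-6 (w=1); MST = {1-6(w=1)}
step 2: add edge 2-7 (w=1); MST = {1-6(w=1) 2-7(w=1)}
step 3: add edge 6-7 (w=1); MST = {1-6(w=1) 2-7(w=1) 6-7(w=1)}
step 4: add edge 0-1 (w=2); MST = {0-1(w=2) 1-6(w=1) 2-7(w=1) 6-7(w=1)}
step 5: add edge 4-6 (w=3); MST = {0-1(w=2) 1-6(w=1) 2-7(w=1) 4-6(w=3) 6-7(w=1)}
step 6: add edge 0-8 (w=8); MST = {0-1(w=2) 0-8(w=8) 1-6(w=1) 2-7(w=1) 4-6(w=3) 6-7(w=1)}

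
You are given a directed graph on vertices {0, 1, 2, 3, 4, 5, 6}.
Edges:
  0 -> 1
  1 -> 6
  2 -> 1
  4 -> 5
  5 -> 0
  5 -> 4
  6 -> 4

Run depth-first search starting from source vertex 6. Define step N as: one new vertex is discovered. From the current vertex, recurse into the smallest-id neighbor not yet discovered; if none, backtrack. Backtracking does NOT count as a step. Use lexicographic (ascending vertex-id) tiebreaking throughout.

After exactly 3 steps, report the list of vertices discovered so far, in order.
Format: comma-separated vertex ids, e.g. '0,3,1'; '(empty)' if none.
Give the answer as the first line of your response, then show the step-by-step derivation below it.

6,4,5

step 1: discover 6; path=6; order=6
step 2: discover 4; path=6>4; order=6,4
step 3: discover 5; path=6>4>5; order=6,4,5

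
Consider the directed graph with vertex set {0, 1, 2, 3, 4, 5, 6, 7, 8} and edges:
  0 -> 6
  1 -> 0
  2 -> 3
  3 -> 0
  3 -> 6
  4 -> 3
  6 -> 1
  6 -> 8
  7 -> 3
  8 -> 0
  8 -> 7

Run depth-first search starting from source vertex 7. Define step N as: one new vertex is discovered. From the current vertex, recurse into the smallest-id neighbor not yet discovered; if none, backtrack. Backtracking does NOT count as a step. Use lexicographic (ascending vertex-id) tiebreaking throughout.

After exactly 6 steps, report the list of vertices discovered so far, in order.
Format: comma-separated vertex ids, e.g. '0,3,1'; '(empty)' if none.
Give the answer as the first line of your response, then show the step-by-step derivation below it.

7,3,0,6,1,8

step 1: discover 7; path=7; order=7
step 2: discover 3; path=7>3; order=7,3
step 3: discover 0; path=7>3>0; order=7,3,0
step 4: discover 6; path=7>3>0>6; order=7,3,0,6
step 5: discover 1; path=7>3>0>6>1; order=7,3,0,6,1
step 6: discover 8; path=7>3>0>6>8; order=7,3,0,6,1,8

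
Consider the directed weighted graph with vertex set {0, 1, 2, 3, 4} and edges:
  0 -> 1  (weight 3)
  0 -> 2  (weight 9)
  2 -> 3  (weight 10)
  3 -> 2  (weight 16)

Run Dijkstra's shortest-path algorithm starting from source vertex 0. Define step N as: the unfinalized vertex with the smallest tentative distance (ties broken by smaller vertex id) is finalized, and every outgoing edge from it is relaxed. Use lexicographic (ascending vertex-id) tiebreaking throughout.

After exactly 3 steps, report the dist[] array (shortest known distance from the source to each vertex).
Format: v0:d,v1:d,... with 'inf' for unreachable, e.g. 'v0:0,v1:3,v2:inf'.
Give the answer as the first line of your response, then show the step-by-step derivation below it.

v0:0,v1:3,v2:9,v3:19,v4:inf

step 1: dist = v0:0,v1:3,v2:9,v3:inf,v4:inf
step 2: dist = v0:0,v1:3,v2:9,v3:inf,v4:inf
step 3: dist = v0:0,v1:3,v2:9,v3:19,v4:inf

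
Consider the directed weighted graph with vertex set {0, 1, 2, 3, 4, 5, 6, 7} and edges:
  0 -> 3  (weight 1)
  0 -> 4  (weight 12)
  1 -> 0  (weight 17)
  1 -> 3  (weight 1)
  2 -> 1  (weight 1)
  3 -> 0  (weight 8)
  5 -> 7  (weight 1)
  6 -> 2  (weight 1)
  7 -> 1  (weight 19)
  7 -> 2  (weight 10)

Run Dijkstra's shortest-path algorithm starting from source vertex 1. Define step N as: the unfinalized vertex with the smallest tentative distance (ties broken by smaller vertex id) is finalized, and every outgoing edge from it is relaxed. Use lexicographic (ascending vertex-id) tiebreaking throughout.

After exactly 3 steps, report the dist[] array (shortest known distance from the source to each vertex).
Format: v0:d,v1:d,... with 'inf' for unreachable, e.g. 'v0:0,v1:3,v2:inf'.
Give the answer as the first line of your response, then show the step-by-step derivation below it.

v0:9,v1:0,v2:inf,v3:1,v4:21,v5:inf,v6:inf,v7:inf

step 1: dist = v0:17,v1:0,v2:inf,v3:1,v4:inf,v5:inf,v6:inf,v7:inf
step 2: dist = v0:9,v1:0,v2:inf,v3:1,v4:inf,v5:inf,v6:inf,v7:inf
step 3: dist = v0:9,v1:0,v2:inf,v3:1,v4:21,v5:inf,v6:inf,v7:inf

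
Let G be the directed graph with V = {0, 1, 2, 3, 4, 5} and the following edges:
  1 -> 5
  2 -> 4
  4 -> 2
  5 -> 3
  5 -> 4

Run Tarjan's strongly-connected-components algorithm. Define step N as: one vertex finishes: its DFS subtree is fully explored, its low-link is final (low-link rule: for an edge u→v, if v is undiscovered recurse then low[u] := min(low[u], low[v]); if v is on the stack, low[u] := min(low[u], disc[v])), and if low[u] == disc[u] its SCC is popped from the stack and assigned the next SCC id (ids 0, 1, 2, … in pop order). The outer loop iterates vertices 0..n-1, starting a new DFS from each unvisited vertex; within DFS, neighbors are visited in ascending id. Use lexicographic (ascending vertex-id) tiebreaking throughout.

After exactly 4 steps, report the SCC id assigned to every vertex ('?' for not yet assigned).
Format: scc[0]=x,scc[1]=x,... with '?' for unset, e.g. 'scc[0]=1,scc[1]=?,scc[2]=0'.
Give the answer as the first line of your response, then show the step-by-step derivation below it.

scc[0]=0,scc[1]=?,scc[2]=2,scc[3]=1,scc[4]=2,scc[5]=?

step 1: low=(low[0]=0,low[1]=?,low[2]=?,low[3]=?,low[4]=?,low[5]=?); scc=(scc[0]=0,scc[1]=?,scc[2]=?,scc[3]=?,scc[4]=?,scc[5]=?)
step 2: low=(low[0]=0,low[1]=1,low[2]=?,low[3]=3,low[4]=?,low[5]=2); scc=(scc[0]=0,scc[1]=?,scc[2]=?,scc[3]=1,scc[4]=?,scc[5]=?)
step 3: low=(low[0]=0,low[1]=1,low[2]=4,low[3]=3,low[4]=4,low[5]=2); scc=(scc[0]=0,scc[1]=?,scc[2]=?,scc[3]=1,scc[4]=?,scc[5]=?)
step 4: low=(low[0]=0,low[1]=1,low[2]=4,low[3]=3,low[4]=4,low[5]=2); scc=(scc[0]=0,scc[1]=?,scc[2]=2,scc[3]=1,scc[4]=2,scc[5]=?)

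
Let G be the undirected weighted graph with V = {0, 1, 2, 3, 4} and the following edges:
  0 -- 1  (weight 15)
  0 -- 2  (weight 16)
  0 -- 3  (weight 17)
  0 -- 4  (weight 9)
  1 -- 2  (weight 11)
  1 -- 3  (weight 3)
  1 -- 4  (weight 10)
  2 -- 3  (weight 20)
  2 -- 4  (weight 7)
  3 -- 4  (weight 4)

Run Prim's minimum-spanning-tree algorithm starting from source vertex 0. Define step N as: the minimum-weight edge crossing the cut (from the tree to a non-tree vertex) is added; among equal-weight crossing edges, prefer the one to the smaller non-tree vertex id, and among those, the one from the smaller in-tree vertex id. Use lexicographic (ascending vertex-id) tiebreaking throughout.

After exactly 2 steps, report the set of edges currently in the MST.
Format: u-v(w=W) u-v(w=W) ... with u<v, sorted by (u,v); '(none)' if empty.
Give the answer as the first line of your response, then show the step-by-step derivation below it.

0-4(w=9) 3-4(w=4)

step 1: add edge 0-4 (w=9); MST = {0-4(w=9)}
step 2: add edge 3-4 (w=4); MST = {0-4(w=9) 3-4(w=4)}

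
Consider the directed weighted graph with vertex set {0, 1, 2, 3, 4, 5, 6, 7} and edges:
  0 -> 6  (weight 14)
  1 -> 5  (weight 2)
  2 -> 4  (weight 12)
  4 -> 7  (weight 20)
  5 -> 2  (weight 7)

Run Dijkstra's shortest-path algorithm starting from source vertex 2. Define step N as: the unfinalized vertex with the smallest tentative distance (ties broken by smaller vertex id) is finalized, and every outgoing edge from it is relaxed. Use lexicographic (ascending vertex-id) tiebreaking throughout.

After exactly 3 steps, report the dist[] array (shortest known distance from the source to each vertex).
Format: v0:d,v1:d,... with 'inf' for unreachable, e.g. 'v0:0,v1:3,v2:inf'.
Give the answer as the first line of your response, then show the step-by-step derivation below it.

v0:inf,v1:inf,v2:0,v3:inf,v4:12,v5:inf,v6:inf,v7:32

step 1: dist = v0:inf,v1:inf,v2:0,v3:inf,v4:12,v5:inf,v6:inf,v7:inf
step 2: dist = v0:inf,v1:inf,v2:0,v3:inf,v4:12,v5:inf,v6:inf,v7:32
step 3: dist = v0:inf,v1:inf,v2:0,v3:inf,v4:12,v5:inf,v6:inf,v7:32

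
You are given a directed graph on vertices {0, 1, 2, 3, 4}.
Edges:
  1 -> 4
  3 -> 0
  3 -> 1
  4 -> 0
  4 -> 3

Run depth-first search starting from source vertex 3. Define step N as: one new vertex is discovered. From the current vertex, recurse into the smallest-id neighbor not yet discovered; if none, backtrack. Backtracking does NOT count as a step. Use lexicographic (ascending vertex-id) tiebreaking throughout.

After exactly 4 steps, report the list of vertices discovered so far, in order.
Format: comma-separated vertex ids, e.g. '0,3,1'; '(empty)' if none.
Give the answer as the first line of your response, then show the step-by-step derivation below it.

3,0,1,4

step 1: discover 3; path=3; order=3
step 2: discover 0; path=3>0; order=3,0
step 3: discover 1; path=3>1; order=3,0,1
step 4: discover 4; path=3>1>4; order=3,0,1,4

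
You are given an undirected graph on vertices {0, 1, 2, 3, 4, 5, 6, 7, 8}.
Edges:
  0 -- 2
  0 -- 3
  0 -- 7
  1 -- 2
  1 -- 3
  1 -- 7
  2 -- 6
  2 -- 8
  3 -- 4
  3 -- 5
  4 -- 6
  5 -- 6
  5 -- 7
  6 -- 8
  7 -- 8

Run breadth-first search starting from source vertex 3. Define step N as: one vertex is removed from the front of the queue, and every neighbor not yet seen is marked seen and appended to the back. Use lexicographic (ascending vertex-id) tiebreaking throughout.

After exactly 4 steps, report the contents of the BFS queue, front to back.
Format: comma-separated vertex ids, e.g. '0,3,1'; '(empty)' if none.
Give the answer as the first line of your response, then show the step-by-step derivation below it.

5,2,7,6

step 1: dequeue 3; queue=[0,1,4,5]; order=3
step 2: dequeue 0; queue=[1,4,5,2,7]; order=3,0
step 3: dequeue 1; queue=[4,5,2,7]; order=3,0,1
step 4: dequeue 4; queue=[5,2,7,6]; order=3,0,1,4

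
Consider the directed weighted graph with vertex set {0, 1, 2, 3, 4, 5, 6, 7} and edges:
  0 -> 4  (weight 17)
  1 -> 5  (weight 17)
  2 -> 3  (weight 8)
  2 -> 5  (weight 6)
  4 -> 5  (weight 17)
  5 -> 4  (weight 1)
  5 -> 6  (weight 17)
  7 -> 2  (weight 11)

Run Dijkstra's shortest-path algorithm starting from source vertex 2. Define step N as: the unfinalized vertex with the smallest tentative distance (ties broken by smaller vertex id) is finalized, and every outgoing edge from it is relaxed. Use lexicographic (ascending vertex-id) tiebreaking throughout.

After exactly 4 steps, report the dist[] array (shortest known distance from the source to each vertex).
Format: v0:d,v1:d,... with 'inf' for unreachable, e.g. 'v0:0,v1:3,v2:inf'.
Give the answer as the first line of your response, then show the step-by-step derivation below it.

v0:inf,v1:inf,v2:0,v3:8,v4:7,v5:6,v6:23,v7:inf

step 1: dist = v0:inf,v1:inf,v2:0,v3:8,v4:inf,v5:6,v6:inf,v7:inf
step 2: dist = v0:inf,v1:inf,v2:0,v3:8,v4:7,v5:6,v6:23,v7:inf
step 3: dist = v0:inf,v1:inf,v2:0,v3:8,v4:7,v5:6,v6:23,v7:inf
step 4: dist = v0:inf,v1:inf,v2:0,v3:8,v4:7,v5:6,v6:23,v7:inf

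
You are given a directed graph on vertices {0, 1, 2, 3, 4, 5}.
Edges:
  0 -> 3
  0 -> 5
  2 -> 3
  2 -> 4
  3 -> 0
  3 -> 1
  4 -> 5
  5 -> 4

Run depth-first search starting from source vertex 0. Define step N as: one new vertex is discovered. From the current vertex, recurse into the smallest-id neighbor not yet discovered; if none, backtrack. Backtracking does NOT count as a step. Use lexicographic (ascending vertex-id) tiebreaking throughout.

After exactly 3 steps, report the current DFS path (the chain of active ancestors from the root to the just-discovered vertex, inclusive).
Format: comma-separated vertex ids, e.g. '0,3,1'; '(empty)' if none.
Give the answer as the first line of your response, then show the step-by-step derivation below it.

0,3,1

step 1: discover 0; path=0; order=0
step 2: discover 3; path=0>3; order=0,3
step 3: discover 1; path=0>3>1; order=0,3,1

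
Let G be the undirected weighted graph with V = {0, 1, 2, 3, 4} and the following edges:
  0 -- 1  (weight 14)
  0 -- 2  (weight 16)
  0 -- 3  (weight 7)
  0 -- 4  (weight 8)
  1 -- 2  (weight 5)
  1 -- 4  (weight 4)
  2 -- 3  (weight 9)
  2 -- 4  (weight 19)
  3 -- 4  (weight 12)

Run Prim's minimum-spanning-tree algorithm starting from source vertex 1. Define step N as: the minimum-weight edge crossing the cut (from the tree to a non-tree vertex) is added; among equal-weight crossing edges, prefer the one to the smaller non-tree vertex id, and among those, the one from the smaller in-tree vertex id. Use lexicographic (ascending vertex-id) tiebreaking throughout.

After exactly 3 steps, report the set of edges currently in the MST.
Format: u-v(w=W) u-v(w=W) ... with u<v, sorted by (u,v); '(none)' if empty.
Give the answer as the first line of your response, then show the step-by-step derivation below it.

0-4(w=8) 1-2(w=5) 1-4(w=4)

step 1: add edge 1-4 (w=4); MST = {1-4(w=4)}
step 2: add edge 1-2 (w=5); MST = {1-2(w=5) 1-4(w=4)}
step 3: add edge 0-4 (w=8); MST = {0-4(w=8) 1-2(w=5) 1-4(w=4)}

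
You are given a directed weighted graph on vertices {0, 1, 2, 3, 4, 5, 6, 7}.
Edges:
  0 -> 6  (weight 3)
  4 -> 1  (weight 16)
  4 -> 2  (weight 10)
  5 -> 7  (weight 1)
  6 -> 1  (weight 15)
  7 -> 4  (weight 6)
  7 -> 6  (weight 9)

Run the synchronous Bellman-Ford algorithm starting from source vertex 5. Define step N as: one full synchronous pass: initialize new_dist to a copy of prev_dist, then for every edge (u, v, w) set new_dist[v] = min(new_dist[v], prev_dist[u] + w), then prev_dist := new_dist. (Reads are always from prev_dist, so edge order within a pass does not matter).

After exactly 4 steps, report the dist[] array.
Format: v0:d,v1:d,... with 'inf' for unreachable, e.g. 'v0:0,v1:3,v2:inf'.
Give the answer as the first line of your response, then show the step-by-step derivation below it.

v0:inf,v1:23,v2:17,v3:inf,v4:7,v5:0,v6:10,v7:1

step 1: dist = v0:inf,v1:inf,v2:inf,v3:inf,v4:inf,v5:0,v6:inf,v7:1
step 2: dist = v0:inf,v1:inf,v2:inf,v3:inf,v4:7,v5:0,v6:10,v7:1
step 3: dist = v0:inf,v1:23,v2:17,v3:inf,v4:7,v5:0,v6:10,v7:1
step 4: dist = v0:inf,v1:23,v2:17,v3:inf,v4:7,v5:0,v6:10,v7:1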